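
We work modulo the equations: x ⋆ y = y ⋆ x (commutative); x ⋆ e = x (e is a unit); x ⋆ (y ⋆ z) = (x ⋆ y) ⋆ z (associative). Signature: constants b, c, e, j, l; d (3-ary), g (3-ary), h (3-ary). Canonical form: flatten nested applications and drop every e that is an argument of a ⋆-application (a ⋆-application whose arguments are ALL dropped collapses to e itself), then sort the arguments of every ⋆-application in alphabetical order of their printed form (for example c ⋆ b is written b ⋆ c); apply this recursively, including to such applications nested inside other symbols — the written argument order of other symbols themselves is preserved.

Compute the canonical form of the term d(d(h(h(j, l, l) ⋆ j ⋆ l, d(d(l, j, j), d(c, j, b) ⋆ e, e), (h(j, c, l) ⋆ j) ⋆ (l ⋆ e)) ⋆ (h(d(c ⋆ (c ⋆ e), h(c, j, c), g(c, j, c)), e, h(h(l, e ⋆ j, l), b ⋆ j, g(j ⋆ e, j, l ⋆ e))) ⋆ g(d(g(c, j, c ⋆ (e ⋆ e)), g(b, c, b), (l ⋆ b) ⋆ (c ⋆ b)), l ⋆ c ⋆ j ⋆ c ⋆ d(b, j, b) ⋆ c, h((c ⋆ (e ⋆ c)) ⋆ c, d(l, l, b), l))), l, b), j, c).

Work inside:  h(h(j, l, l) ⋆ j ⋆ l, d(d(l, j, j), d(c, j, b) ⋆ e, e), (h(j, c, l) ⋆ j) ⋆ (l ⋆ e)) ⋆ (h(d(c ⋆ (c ⋆ e), h(c, j, c), g(c, j, c)), e, h(h(l, e ⋆ j, l), b ⋆ j, g(j ⋆ e, j, l ⋆ e))) ⋆ g(d(g(c, j, c ⋆ (e ⋆ e)), g(b, c, b), (l ⋆ b) ⋆ (c ⋆ b)), l ⋆ c ⋆ j ⋆ c ⋆ d(b, j, b) ⋆ c, h((c ⋆ (e ⋆ c)) ⋆ c, d(l, l, b), l)))
Flatten:  h(h(j, l, l) ⋆ j ⋆ l, d(d(l, j, j), d(c, j, b) ⋆ e, e), (h(j, c, l) ⋆ j) ⋆ (l ⋆ e)) ⋆ h(d(c ⋆ (c ⋆ e), h(c, j, c), g(c, j, c)), e, h(h(l, e ⋆ j, l), b ⋆ j, g(j ⋆ e, j, l ⋆ e))) ⋆ g(d(g(c, j, c ⋆ (e ⋆ e)), g(b, c, b), (l ⋆ b) ⋆ (c ⋆ b)), l ⋆ c ⋆ j ⋆ c ⋆ d(b, j, b) ⋆ c, h((c ⋆ (e ⋆ c)) ⋆ c, d(l, l, b), l))
Inside:  h(h(j, l, l) ⋆ j ⋆ l, d(d(l, j, j), d(c, j, b) ⋆ e, e), (h(j, c, l) ⋆ j) ⋆ (l ⋆ e))  →  h(h(j, l, l) ⋆ j ⋆ l, d(d(l, j, j), d(c, j, b), e), h(j, c, l) ⋆ j ⋆ l)
Canonicalize subterm:  h(d(c ⋆ (c ⋆ e), h(c, j, c), g(c, j, c)), e, h(h(l, e ⋆ j, l), b ⋆ j, g(j ⋆ e, j, l ⋆ e)))  →  h(d(c ⋆ c, h(c, j, c), g(c, j, c)), e, h(h(l, j, l), b ⋆ j, g(j, j, l)))
Canonicalize subterm:  g(d(g(c, j, c ⋆ (e ⋆ e)), g(b, c, b), (l ⋆ b) ⋆ (c ⋆ b)), l ⋆ c ⋆ j ⋆ c ⋆ d(b, j, b) ⋆ c, h((c ⋆ (e ⋆ c)) ⋆ c, d(l, l, b), l))  →  g(d(g(c, j, c), g(b, c, b), b ⋆ b ⋆ c ⋆ l), c ⋆ c ⋆ c ⋆ d(b, j, b) ⋆ j ⋆ l, h(c ⋆ c ⋆ c, d(l, l, b), l))
Sort:  g(d(g(c, j, c), g(b, c, b), b ⋆ b ⋆ c ⋆ l), c ⋆ c ⋆ c ⋆ d(b, j, b) ⋆ j ⋆ l, h(c ⋆ c ⋆ c, d(l, l, b), l)) ⋆ h(d(c ⋆ c, h(c, j, c), g(c, j, c)), e, h(h(l, j, l), b ⋆ j, g(j, j, l))) ⋆ h(h(j, l, l) ⋆ j ⋆ l, d(d(l, j, j), d(c, j, b), e), h(j, c, l) ⋆ j ⋆ l)
Rebuild:  d(d(g(d(g(c, j, c), g(b, c, b), b ⋆ b ⋆ c ⋆ l), c ⋆ c ⋆ c ⋆ d(b, j, b) ⋆ j ⋆ l, h(c ⋆ c ⋆ c, d(l, l, b), l)) ⋆ h(d(c ⋆ c, h(c, j, c), g(c, j, c)), e, h(h(l, j, l), b ⋆ j, g(j, j, l))) ⋆ h(h(j, l, l) ⋆ j ⋆ l, d(d(l, j, j), d(c, j, b), e), h(j, c, l) ⋆ j ⋆ l), l, b), j, c)

Answer: d(d(g(d(g(c, j, c), g(b, c, b), b ⋆ b ⋆ c ⋆ l), c ⋆ c ⋆ c ⋆ d(b, j, b) ⋆ j ⋆ l, h(c ⋆ c ⋆ c, d(l, l, b), l)) ⋆ h(d(c ⋆ c, h(c, j, c), g(c, j, c)), e, h(h(l, j, l), b ⋆ j, g(j, j, l))) ⋆ h(h(j, l, l) ⋆ j ⋆ l, d(d(l, j, j), d(c, j, b), e), h(j, c, l) ⋆ j ⋆ l), l, b), j, c)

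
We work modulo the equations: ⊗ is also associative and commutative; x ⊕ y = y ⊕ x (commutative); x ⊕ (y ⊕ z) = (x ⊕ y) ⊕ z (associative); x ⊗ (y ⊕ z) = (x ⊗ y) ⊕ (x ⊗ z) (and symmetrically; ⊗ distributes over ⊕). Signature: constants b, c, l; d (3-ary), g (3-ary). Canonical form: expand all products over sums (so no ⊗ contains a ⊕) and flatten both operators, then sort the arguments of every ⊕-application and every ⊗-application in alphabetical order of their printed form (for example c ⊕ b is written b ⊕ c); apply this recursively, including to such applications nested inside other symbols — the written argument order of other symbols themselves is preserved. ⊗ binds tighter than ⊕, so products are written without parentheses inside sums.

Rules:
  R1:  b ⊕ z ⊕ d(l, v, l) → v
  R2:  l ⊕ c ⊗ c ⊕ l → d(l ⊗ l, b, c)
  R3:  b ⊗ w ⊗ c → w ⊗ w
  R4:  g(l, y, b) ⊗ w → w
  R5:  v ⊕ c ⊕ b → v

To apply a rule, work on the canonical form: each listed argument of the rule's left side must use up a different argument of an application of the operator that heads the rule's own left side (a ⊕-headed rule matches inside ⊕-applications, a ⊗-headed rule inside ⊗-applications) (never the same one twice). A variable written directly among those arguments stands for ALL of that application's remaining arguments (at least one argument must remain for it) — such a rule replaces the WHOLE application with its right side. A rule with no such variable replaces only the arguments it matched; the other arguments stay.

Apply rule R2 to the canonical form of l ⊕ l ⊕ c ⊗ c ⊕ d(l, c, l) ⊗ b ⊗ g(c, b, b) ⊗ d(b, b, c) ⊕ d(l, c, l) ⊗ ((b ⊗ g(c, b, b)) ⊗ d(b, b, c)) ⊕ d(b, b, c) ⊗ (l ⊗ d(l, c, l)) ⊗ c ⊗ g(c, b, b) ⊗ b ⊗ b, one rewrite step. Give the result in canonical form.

Canonical form:  b ⊗ b ⊗ c ⊗ d(b, b, c) ⊗ d(l, c, l) ⊗ g(c, b, b) ⊗ l ⊕ b ⊗ d(b, b, c) ⊗ d(l, c, l) ⊗ g(c, b, b) ⊕ b ⊗ d(b, b, c) ⊗ d(l, c, l) ⊗ g(c, b, b) ⊕ c ⊗ c ⊕ l ⊕ l
Match R2:  consume c ⊗ c, l, l
Giving:  b ⊗ b ⊗ c ⊗ d(b, b, c) ⊗ d(l, c, l) ⊗ g(c, b, b) ⊗ l ⊕ b ⊗ d(b, b, c) ⊗ d(l, c, l) ⊗ g(c, b, b) ⊕ b ⊗ d(b, b, c) ⊗ d(l, c, l) ⊗ g(c, b, b) ⊕ d(l ⊗ l, b, c)

Answer: b ⊗ b ⊗ c ⊗ d(b, b, c) ⊗ d(l, c, l) ⊗ g(c, b, b) ⊗ l ⊕ b ⊗ d(b, b, c) ⊗ d(l, c, l) ⊗ g(c, b, b) ⊕ b ⊗ d(b, b, c) ⊗ d(l, c, l) ⊗ g(c, b, b) ⊕ d(l ⊗ l, b, c)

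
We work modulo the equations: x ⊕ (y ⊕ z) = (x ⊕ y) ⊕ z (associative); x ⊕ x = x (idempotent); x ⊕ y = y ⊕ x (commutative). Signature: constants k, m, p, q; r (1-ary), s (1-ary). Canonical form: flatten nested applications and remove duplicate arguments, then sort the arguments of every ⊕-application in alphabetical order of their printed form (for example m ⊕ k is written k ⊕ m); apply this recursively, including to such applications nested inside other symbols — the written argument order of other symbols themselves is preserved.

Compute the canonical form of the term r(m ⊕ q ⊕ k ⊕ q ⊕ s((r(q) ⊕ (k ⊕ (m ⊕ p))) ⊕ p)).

Answer: r(k ⊕ m ⊕ q ⊕ s(k ⊕ m ⊕ p ⊕ r(q)))

Derivation:
Descend into:  m ⊕ q ⊕ k ⊕ q ⊕ s((r(q) ⊕ (k ⊕ (m ⊕ p))) ⊕ p)
Inside:  s((r(q) ⊕ (k ⊕ (m ⊕ p))) ⊕ p)  →  s(k ⊕ m ⊕ p ⊕ r(q))
Deduplicate:  drop duplicate q
Sort:  k ⊕ m ⊕ q ⊕ s(k ⊕ m ⊕ p ⊕ r(q))
Put back:  r(k ⊕ m ⊕ q ⊕ s(k ⊕ m ⊕ p ⊕ r(q)))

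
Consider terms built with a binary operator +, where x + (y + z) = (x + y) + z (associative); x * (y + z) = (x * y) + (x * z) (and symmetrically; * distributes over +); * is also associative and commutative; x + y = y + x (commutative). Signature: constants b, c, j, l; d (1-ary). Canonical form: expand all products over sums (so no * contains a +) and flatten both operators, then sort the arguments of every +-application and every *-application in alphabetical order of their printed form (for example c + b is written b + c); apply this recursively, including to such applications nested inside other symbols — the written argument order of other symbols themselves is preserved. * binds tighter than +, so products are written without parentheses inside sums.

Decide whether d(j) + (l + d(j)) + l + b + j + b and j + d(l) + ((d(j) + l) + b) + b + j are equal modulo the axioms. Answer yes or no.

Answer: no — b + b + d(j) + d(j) + j + l + l vs b + b + d(j) + d(l) + j + j + l

Derivation:
Left:  d(j) + (l + d(j)) + l + b + j + b
  Merge nested applications:  d(j) + l + d(j) + l + b + j + b
  Order the arguments:  b + b + d(j) + d(j) + j + l + l
Right:  j + d(l) + ((d(j) + l) + b) + b + j
  Un-nest:  j + d(l) + d(j) + l + b + b + j
  Sort arguments:  b + b + d(j) + d(l) + j + j + l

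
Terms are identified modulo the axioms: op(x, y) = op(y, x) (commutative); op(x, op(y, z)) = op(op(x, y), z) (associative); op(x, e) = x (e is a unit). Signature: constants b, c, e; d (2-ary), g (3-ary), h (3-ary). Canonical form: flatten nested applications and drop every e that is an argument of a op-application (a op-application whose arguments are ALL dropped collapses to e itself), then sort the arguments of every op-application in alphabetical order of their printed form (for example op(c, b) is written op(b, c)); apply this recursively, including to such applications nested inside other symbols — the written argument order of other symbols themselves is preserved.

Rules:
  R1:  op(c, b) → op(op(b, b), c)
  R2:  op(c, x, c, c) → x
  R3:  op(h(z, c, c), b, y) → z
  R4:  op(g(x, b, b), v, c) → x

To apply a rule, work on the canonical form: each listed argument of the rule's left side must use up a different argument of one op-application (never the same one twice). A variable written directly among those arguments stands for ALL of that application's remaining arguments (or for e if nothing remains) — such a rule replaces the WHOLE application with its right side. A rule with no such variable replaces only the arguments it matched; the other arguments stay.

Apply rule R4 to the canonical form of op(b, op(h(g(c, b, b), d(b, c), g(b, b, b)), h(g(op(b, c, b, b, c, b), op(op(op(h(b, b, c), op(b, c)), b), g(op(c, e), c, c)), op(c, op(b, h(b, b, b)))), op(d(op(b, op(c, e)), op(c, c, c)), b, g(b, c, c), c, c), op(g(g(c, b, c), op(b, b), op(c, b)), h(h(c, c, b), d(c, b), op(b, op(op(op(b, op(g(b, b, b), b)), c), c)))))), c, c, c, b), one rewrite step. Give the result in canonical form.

Canonical form:  op(b, b, c, c, c, h(g(c, b, b), d(b, c), g(b, b, b)), h(g(op(b, b, b, b, c, c), op(b, b, c, g(c, c, c), h(b, b, c)), op(b, c, h(b, b, b))), op(b, c, c, d(op(b, c), op(c, c, c)), g(b, c, c)), op(g(g(c, b, c), op(b, b), op(b, c)), h(h(c, c, b), d(c, b), op(b, b, b, c, c, g(b, b, b))))))
R4 matches:  uses c, g(b, b, b);  v := op(b, b, b, c), x := b
The extension variable absorbs all remaining arguments, so the whole application is rewritten.
Result:  op(b, b, c, c, c, h(g(c, b, b), d(b, c), g(b, b, b)), h(g(op(b, b, b, b, c, c), op(b, b, c, g(c, c, c), h(b, b, c)), op(b, c, h(b, b, b))), op(b, c, c, d(op(b, c), op(c, c, c)), g(b, c, c)), op(g(g(c, b, c), op(b, b), op(b, c)), h(h(c, c, b), d(c, b), b))))

Answer: op(b, b, c, c, c, h(g(c, b, b), d(b, c), g(b, b, b)), h(g(op(b, b, b, b, c, c), op(b, b, c, g(c, c, c), h(b, b, c)), op(b, c, h(b, b, b))), op(b, c, c, d(op(b, c), op(c, c, c)), g(b, c, c)), op(g(g(c, b, c), op(b, b), op(b, c)), h(h(c, c, b), d(c, b), b))))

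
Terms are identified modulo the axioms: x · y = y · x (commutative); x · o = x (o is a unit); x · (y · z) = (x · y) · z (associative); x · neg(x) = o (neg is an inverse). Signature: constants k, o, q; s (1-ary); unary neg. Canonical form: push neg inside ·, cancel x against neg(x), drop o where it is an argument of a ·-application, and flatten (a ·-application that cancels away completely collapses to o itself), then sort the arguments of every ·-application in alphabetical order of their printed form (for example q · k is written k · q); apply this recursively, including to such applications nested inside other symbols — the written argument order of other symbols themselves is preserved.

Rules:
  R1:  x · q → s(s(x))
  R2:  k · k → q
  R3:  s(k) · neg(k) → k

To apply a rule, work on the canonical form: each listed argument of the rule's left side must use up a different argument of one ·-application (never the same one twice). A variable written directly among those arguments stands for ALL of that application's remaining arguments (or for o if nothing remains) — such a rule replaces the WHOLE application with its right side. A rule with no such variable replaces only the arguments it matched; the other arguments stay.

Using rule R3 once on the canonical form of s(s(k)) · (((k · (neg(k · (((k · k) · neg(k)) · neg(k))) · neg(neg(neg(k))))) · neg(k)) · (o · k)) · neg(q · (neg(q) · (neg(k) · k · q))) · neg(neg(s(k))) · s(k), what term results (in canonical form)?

Canonical form:  neg(k) · neg(q) · s(k) · s(k) · s(s(k))
Match R3:  consume neg(k), s(k)
Giving:  k · neg(q) · s(k) · s(s(k))

Answer: k · neg(q) · s(k) · s(s(k))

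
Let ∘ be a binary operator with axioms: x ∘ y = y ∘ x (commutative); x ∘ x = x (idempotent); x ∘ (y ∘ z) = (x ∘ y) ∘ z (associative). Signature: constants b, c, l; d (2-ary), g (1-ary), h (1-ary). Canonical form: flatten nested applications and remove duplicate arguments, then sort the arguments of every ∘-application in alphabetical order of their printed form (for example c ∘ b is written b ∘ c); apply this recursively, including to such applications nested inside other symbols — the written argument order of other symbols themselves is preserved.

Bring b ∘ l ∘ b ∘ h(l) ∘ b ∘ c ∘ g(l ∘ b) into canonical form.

Inside:  g(l ∘ b)  →  g(b ∘ l)
Drop duplicates:  drop duplicate b, b
Sort:  b ∘ c ∘ g(b ∘ l) ∘ h(l) ∘ l

Answer: b ∘ c ∘ g(b ∘ l) ∘ h(l) ∘ l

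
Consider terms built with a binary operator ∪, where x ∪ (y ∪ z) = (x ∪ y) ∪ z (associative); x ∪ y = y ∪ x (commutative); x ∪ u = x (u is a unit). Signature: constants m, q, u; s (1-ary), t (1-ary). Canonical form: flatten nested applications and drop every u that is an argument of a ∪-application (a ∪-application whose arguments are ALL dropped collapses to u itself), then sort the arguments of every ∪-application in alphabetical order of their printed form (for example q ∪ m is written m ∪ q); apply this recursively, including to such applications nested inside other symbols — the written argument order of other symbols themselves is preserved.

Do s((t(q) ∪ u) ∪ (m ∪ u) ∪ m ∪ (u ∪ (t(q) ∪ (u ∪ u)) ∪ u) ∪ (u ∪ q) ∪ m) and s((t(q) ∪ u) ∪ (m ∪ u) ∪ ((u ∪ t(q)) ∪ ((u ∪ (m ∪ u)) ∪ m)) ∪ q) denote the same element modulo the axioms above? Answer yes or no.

Left:  s((t(q) ∪ u) ∪ (m ∪ u) ∪ m ∪ (u ∪ (t(q) ∪ (u ∪ u)) ∪ u) ∪ (u ∪ q) ∪ m)
  Descend into:  (t(q) ∪ u) ∪ (m ∪ u) ∪ m ∪ (u ∪ (t(q) ∪ (u ∪ u)) ∪ u) ∪ (u ∪ q) ∪ m
  Un-nest:  t(q) ∪ u ∪ m ∪ u ∪ m ∪ u ∪ t(q) ∪ u ∪ u ∪ u ∪ u ∪ q ∪ m
  Drop the unit:  drop u (×7)
  Order the arguments:  m ∪ m ∪ m ∪ q ∪ t(q) ∪ t(q)
  Rebuild:  s(m ∪ m ∪ m ∪ q ∪ t(q) ∪ t(q))
Right:  s((t(q) ∪ u) ∪ (m ∪ u) ∪ ((u ∪ t(q)) ∪ ((u ∪ (m ∪ u)) ∪ m)) ∪ q)
  Work inside:  (t(q) ∪ u) ∪ (m ∪ u) ∪ ((u ∪ t(q)) ∪ ((u ∪ (m ∪ u)) ∪ m)) ∪ q
  Flatten:  t(q) ∪ u ∪ m ∪ u ∪ u ∪ t(q) ∪ u ∪ m ∪ u ∪ m ∪ q
  Drop the unit:  drop u (×5)
  Order the arguments:  m ∪ m ∪ m ∪ q ∪ t(q) ∪ t(q)
  Reassemble:  s(m ∪ m ∪ m ∪ q ∪ t(q) ∪ t(q))

Answer: yes — both canonical forms are s(m ∪ m ∪ m ∪ q ∪ t(q) ∪ t(q))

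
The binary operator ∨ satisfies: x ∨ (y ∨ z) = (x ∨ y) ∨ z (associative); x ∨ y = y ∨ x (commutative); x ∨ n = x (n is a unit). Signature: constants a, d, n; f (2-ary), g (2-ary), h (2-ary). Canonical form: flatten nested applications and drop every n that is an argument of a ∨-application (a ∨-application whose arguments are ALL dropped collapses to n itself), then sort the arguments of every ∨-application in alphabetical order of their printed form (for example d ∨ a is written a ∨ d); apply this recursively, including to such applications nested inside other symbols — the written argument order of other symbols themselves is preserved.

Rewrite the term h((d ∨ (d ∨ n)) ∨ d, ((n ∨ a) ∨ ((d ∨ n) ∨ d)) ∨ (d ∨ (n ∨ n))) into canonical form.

Work inside:  ((n ∨ a) ∨ ((d ∨ n) ∨ d)) ∨ (d ∨ (n ∨ n))
Merge nested applications:  n ∨ a ∨ d ∨ n ∨ d ∨ d ∨ n ∨ n
Unit:  drop n (×4)
Order the arguments:  a ∨ d ∨ d ∨ d
Rebuild:  h(d ∨ d ∨ d, a ∨ d ∨ d ∨ d)

Answer: h(d ∨ d ∨ d, a ∨ d ∨ d ∨ d)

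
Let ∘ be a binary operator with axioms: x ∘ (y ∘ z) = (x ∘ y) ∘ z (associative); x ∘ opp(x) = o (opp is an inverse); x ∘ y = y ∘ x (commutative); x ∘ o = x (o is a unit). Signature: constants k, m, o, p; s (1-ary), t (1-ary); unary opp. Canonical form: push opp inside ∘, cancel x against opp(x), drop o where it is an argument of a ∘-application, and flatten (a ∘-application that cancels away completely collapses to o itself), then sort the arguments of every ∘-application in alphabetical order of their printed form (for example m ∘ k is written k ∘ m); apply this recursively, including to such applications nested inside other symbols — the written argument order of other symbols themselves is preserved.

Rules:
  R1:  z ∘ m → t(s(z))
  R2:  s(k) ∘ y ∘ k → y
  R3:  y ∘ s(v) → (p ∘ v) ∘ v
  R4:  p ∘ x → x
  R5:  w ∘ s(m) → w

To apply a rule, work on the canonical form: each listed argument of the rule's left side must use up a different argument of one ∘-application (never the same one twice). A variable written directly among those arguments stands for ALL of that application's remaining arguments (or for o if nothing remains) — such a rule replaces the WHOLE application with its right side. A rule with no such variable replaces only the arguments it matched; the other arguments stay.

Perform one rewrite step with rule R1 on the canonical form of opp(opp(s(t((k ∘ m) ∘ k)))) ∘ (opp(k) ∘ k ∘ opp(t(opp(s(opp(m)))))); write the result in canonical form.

Canonical form:  opp(t(opp(s(opp(m))))) ∘ s(t(k ∘ k ∘ m))
Match R1:  consume m;  z := k ∘ k
Every leftover argument binds to the variable; the entire application is replaced.
Result:  opp(t(opp(s(opp(m))))) ∘ s(t(t(s(k ∘ k))))

Answer: opp(t(opp(s(opp(m))))) ∘ s(t(t(s(k ∘ k))))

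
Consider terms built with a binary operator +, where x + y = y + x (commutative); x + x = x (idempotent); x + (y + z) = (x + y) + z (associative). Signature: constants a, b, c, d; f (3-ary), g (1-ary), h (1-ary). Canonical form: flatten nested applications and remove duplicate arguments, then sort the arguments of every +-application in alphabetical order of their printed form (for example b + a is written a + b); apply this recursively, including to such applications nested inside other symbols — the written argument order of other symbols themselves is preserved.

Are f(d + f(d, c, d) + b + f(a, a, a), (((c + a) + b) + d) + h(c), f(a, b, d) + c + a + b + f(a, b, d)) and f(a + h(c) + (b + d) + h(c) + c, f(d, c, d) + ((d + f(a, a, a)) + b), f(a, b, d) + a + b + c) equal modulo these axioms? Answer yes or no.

Answer: no — f(b + d + f(a, a, a) + f(d, c, d), a + b + c + d + h(c), a + b + c + f(a, b, d)) vs f(a + b + c + d + h(c), b + d + f(a, a, a) + f(d, c, d), a + b + c + f(a, b, d))

Derivation:
Left:  f(d + f(d, c, d) + b + f(a, a, a), (((c + a) + b) + d) + h(c), f(a, b, d) + c + a + b + f(a, b, d))
  Work inside:  f(a, b, d) + c + a + b + f(a, b, d)
  Drop duplicates:  drop duplicate f(a, b, d)
  Sort:  a + b + c + f(a, b, d)
  Reassemble:  f(b + d + f(a, a, a) + f(d, c, d), a + b + c + d + h(c), a + b + c + f(a, b, d))
Right:  f(a + h(c) + (b + d) + h(c) + c, f(d, c, d) + ((d + f(a, a, a)) + b), f(a, b, d) + a + b + c)
  Descend into:  f(d, c, d) + ((d + f(a, a, a)) + b)
  Merge nested applications:  f(d, c, d) + d + f(a, a, a) + b
  Order the arguments:  b + d + f(a, a, a) + f(d, c, d)
  Rebuild:  f(a + b + c + d + h(c), b + d + f(a, a, a) + f(d, c, d), a + b + c + f(a, b, d))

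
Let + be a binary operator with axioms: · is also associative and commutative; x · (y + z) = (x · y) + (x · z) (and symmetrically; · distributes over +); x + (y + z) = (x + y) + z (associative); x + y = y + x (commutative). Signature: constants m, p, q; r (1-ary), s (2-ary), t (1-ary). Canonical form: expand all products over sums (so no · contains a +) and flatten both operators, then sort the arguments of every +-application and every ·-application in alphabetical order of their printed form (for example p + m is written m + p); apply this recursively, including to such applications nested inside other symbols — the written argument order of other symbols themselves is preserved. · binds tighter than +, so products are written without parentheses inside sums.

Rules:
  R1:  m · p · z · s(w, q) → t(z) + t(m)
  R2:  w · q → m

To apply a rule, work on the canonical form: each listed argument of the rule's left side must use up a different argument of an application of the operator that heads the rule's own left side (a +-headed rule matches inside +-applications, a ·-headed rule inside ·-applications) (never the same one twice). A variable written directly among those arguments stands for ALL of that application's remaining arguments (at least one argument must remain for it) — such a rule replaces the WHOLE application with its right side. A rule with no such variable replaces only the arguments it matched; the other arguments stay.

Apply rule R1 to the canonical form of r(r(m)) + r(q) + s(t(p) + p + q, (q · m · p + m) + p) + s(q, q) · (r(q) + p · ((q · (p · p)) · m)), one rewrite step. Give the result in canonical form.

Answer: r(q) + r(q) · s(q, q) + r(r(m)) + s(p + q + t(p), m + m · p · q + p) + t(m) + t(p · p · q)

Derivation:
Canonical form:  m · p · p · p · q · s(q, q) + r(q) + r(q) · s(q, q) + r(r(m)) + s(p + q + t(p), m + m · p · q + p)
Match R1:  consume m, p, s(q, q);  w := q, z := p · p · q
Every leftover argument binds to the variable; the entire application is replaced.
New term:  r(q) + r(q) · s(q, q) + r(r(m)) + s(p + q + t(p), m + m · p · q + p) + t(m) + t(p · p · q)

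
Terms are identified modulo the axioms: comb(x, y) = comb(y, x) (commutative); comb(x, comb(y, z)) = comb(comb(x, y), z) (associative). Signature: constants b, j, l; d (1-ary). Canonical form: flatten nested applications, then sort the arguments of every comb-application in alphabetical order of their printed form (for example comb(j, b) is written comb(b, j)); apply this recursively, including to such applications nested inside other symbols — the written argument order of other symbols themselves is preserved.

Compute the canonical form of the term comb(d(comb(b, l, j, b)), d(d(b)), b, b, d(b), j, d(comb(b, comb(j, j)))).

Answer: comb(b, b, d(b), d(comb(b, b, j, l)), d(comb(b, j, j)), d(d(b)), j)

Derivation:
Inside:  d(comb(b, l, j, b))  →  d(comb(b, b, j, l))
Canonicalize subterm:  d(comb(b, comb(j, j)))  →  d(comb(b, j, j))
Sort arguments:  comb(b, b, d(b), d(comb(b, b, j, l)), d(comb(b, j, j)), d(d(b)), j)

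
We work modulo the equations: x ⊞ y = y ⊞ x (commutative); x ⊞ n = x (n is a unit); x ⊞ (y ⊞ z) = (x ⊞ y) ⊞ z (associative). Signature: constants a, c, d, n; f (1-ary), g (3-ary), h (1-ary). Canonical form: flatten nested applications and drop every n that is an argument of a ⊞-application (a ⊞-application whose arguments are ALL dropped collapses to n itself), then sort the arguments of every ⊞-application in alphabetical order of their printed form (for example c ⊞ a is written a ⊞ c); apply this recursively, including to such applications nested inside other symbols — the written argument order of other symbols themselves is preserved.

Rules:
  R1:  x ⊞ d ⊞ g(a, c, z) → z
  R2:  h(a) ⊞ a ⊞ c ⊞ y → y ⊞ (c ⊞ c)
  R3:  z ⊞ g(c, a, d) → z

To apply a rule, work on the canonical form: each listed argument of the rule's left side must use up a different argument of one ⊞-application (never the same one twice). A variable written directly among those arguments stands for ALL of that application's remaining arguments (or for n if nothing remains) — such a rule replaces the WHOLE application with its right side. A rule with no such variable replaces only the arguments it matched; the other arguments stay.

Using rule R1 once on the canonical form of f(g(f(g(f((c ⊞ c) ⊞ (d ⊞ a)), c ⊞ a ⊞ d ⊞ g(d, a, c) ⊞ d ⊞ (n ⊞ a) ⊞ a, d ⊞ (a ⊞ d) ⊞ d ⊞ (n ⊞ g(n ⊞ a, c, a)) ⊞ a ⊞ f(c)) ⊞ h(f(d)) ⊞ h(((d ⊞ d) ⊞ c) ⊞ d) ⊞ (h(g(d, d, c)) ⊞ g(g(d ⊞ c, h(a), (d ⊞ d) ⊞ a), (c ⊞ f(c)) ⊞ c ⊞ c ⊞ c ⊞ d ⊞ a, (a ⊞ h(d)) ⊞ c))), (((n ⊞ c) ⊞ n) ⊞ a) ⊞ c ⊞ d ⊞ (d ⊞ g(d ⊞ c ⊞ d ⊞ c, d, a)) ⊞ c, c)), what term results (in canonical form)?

Answer: f(g(f(g(f(a ⊞ c ⊞ c ⊞ d), a ⊞ a ⊞ a ⊞ c ⊞ d ⊞ d ⊞ g(d, a, c), a) ⊞ g(g(c ⊞ d, h(a), a ⊞ d ⊞ d), a ⊞ c ⊞ c ⊞ c ⊞ c ⊞ d ⊞ f(c), a ⊞ c ⊞ h(d)) ⊞ h(c ⊞ d ⊞ d ⊞ d) ⊞ h(f(d)) ⊞ h(g(d, d, c))), a ⊞ c ⊞ c ⊞ c ⊞ d ⊞ d ⊞ g(c ⊞ c ⊞ d ⊞ d, d, a), c))

Derivation:
Canonical form:  f(g(f(g(f(a ⊞ c ⊞ c ⊞ d), a ⊞ a ⊞ a ⊞ c ⊞ d ⊞ d ⊞ g(d, a, c), a ⊞ a ⊞ d ⊞ d ⊞ d ⊞ f(c) ⊞ g(a, c, a)) ⊞ g(g(c ⊞ d, h(a), a ⊞ d ⊞ d), a ⊞ c ⊞ c ⊞ c ⊞ c ⊞ d ⊞ f(c), a ⊞ c ⊞ h(d)) ⊞ h(c ⊞ d ⊞ d ⊞ d) ⊞ h(f(d)) ⊞ h(g(d, d, c))), a ⊞ c ⊞ c ⊞ c ⊞ d ⊞ d ⊞ g(c ⊞ c ⊞ d ⊞ d, d, a), c))
Match R1:  consume d, g(a, c, a);  x := a ⊞ a ⊞ d ⊞ d ⊞ f(c), z := a
The variable takes the whole remainder — replace the entire application.
New term:  f(g(f(g(f(a ⊞ c ⊞ c ⊞ d), a ⊞ a ⊞ a ⊞ c ⊞ d ⊞ d ⊞ g(d, a, c), a) ⊞ g(g(c ⊞ d, h(a), a ⊞ d ⊞ d), a ⊞ c ⊞ c ⊞ c ⊞ c ⊞ d ⊞ f(c), a ⊞ c ⊞ h(d)) ⊞ h(c ⊞ d ⊞ d ⊞ d) ⊞ h(f(d)) ⊞ h(g(d, d, c))), a ⊞ c ⊞ c ⊞ c ⊞ d ⊞ d ⊞ g(c ⊞ c ⊞ d ⊞ d, d, a), c))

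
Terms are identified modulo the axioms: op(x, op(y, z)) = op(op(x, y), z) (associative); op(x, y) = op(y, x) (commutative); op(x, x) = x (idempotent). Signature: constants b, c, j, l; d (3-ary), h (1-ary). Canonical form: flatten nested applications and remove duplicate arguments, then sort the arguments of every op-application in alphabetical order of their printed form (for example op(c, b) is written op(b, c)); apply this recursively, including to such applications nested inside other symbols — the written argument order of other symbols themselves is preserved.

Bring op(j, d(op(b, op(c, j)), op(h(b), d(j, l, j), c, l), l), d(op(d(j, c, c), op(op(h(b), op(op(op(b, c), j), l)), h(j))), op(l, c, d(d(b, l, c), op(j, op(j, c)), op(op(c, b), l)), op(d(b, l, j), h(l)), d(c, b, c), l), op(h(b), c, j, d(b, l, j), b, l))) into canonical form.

Answer: op(d(op(b, c, d(j, c, c), h(b), h(j), j, l), op(c, d(b, l, j), d(c, b, c), d(d(b, l, c), op(c, j), op(b, c, l)), h(l), l), op(b, c, d(b, l, j), h(b), j, l)), d(op(b, c, j), op(c, d(j, l, j), h(b), l), l), j)

Derivation:
Canonicalize subterm:  d(op(b, op(c, j)), op(h(b), d(j, l, j), c, l), l)  →  d(op(b, c, j), op(c, d(j, l, j), h(b), l), l)
Inside:  d(op(d(j, c, c), op(op(h(b), op(op(op(b, c), j), l)), h(j))), op(l, c, d(d(b, l, c), op(j, op(j, c)), op(op(c, b), l)), op(d(b, l, j), h(l)), d(c, b, c), l), op(h(b), c, j, d(b, l, j), b, l))  →  d(op(b, c, d(j, c, c), h(b), h(j), j, l), op(c, d(b, l, j), d(c, b, c), d(d(b, l, c), op(c, j), op(b, c, l)), h(l), l), op(b, c, d(b, l, j), h(b), j, l))
Order the arguments:  op(d(op(b, c, d(j, c, c), h(b), h(j), j, l), op(c, d(b, l, j), d(c, b, c), d(d(b, l, c), op(c, j), op(b, c, l)), h(l), l), op(b, c, d(b, l, j), h(b), j, l)), d(op(b, c, j), op(c, d(j, l, j), h(b), l), l), j)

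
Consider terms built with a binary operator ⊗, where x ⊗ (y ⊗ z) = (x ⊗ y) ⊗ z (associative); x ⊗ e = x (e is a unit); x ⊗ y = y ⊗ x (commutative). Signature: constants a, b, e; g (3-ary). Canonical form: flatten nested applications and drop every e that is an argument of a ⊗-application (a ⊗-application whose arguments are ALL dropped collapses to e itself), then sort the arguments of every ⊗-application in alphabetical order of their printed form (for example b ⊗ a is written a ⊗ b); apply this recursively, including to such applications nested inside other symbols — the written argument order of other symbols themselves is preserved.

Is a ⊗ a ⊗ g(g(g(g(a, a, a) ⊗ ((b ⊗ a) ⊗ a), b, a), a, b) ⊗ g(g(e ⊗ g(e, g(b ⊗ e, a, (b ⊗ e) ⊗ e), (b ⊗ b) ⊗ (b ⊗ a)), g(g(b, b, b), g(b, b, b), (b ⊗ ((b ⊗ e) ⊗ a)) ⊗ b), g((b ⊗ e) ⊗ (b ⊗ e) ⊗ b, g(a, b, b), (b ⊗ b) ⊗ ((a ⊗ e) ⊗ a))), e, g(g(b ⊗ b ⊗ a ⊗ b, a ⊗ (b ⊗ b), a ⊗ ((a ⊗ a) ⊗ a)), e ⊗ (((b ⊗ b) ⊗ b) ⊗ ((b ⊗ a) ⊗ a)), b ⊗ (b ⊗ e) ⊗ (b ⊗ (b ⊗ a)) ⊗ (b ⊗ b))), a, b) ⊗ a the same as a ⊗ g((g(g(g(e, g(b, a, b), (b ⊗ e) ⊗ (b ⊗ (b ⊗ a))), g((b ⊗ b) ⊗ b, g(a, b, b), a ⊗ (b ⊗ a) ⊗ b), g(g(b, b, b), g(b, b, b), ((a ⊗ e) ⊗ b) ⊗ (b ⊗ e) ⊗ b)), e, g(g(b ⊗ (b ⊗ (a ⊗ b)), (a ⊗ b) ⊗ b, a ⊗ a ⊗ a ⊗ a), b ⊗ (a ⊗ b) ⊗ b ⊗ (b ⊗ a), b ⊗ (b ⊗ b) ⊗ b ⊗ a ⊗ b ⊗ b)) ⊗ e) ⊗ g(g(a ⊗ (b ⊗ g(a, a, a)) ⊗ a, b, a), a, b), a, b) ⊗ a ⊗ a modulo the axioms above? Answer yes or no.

Answer: no — a ⊗ a ⊗ a ⊗ g(g(g(a ⊗ a ⊗ b ⊗ g(a, a, a), b, a), a, b) ⊗ g(g(g(e, g(b, a, b), a ⊗ b ⊗ b ⊗ b), g(g(b, b, b), g(b, b, b), a ⊗ b ⊗ b ⊗ b), g(b ⊗ b ⊗ b, g(a, b, b), a ⊗ a ⊗ b ⊗ b)), e, g(g(a ⊗ b ⊗ b ⊗ b, a ⊗ b ⊗ b, a ⊗ a ⊗ a ⊗ a), a ⊗ a ⊗ b ⊗ b ⊗ b ⊗ b, a ⊗ b ⊗ b ⊗ b ⊗ b ⊗ b ⊗ b)), a, b) vs a ⊗ a ⊗ a ⊗ g(g(g(a ⊗ a ⊗ b ⊗ g(a, a, a), b, a), a, b) ⊗ g(g(g(e, g(b, a, b), a ⊗ b ⊗ b ⊗ b), g(b ⊗ b ⊗ b, g(a, b, b), a ⊗ a ⊗ b ⊗ b), g(g(b, b, b), g(b, b, b), a ⊗ b ⊗ b ⊗ b)), e, g(g(a ⊗ b ⊗ b ⊗ b, a ⊗ b ⊗ b, a ⊗ a ⊗ a ⊗ a), a ⊗ a ⊗ b ⊗ b ⊗ b ⊗ b, a ⊗ b ⊗ b ⊗ b ⊗ b ⊗ b ⊗ b)), a, b)

Derivation:
Left:  a ⊗ a ⊗ g(g(g(g(a, a, a) ⊗ ((b ⊗ a) ⊗ a), b, a), a, b) ⊗ g(g(e ⊗ g(e, g(b ⊗ e, a, (b ⊗ e) ⊗ e), (b ⊗ b) ⊗ (b ⊗ a)), g(g(b, b, b), g(b, b, b), (b ⊗ ((b ⊗ e) ⊗ a)) ⊗ b), g((b ⊗ e) ⊗ (b ⊗ e) ⊗ b, g(a, b, b), (b ⊗ b) ⊗ ((a ⊗ e) ⊗ a))), e, g(g(b ⊗ b ⊗ a ⊗ b, a ⊗ (b ⊗ b), a ⊗ ((a ⊗ a) ⊗ a)), e ⊗ (((b ⊗ b) ⊗ b) ⊗ ((b ⊗ a) ⊗ a)), b ⊗ (b ⊗ e) ⊗ (b ⊗ (b ⊗ a)) ⊗ (b ⊗ b))), a, b) ⊗ a
  Inside:  g(g(g(g(a, a, a) ⊗ ((b ⊗ a) ⊗ a), b, a), a, b) ⊗ g(g(e ⊗ g(e, g(b ⊗ e, a, (b ⊗ e) ⊗ e), (b ⊗ b) ⊗ (b ⊗ a)), g(g(b, b, b), g(b, b, b), (b ⊗ ((b ⊗ e) ⊗ a)) ⊗ b), g((b ⊗ e) ⊗ (b ⊗ e) ⊗ b, g(a, b, b), (b ⊗ b) ⊗ ((a ⊗ e) ⊗ a))), e, g(g(b ⊗ b ⊗ a ⊗ b, a ⊗ (b ⊗ b), a ⊗ ((a ⊗ a) ⊗ a)), e ⊗ (((b ⊗ b) ⊗ b) ⊗ ((b ⊗ a) ⊗ a)), b ⊗ (b ⊗ e) ⊗ (b ⊗ (b ⊗ a)) ⊗ (b ⊗ b))), a, b)  →  g(g(g(a ⊗ a ⊗ b ⊗ g(a, a, a), b, a), a, b) ⊗ g(g(g(e, g(b, a, b), a ⊗ b ⊗ b ⊗ b), g(g(b, b, b), g(b, b, b), a ⊗ b ⊗ b ⊗ b), g(b ⊗ b ⊗ b, g(a, b, b), a ⊗ a ⊗ b ⊗ b)), e, g(g(a ⊗ b ⊗ b ⊗ b, a ⊗ b ⊗ b, a ⊗ a ⊗ a ⊗ a), a ⊗ a ⊗ b ⊗ b ⊗ b ⊗ b, a ⊗ b ⊗ b ⊗ b ⊗ b ⊗ b ⊗ b)), a, b)
  Sort:  a ⊗ a ⊗ a ⊗ g(g(g(a ⊗ a ⊗ b ⊗ g(a, a, a), b, a), a, b) ⊗ g(g(g(e, g(b, a, b), a ⊗ b ⊗ b ⊗ b), g(g(b, b, b), g(b, b, b), a ⊗ b ⊗ b ⊗ b), g(b ⊗ b ⊗ b, g(a, b, b), a ⊗ a ⊗ b ⊗ b)), e, g(g(a ⊗ b ⊗ b ⊗ b, a ⊗ b ⊗ b, a ⊗ a ⊗ a ⊗ a), a ⊗ a ⊗ b ⊗ b ⊗ b ⊗ b, a ⊗ b ⊗ b ⊗ b ⊗ b ⊗ b ⊗ b)), a, b)
Right:  a ⊗ g((g(g(g(e, g(b, a, b), (b ⊗ e) ⊗ (b ⊗ (b ⊗ a))), g((b ⊗ b) ⊗ b, g(a, b, b), a ⊗ (b ⊗ a) ⊗ b), g(g(b, b, b), g(b, b, b), ((a ⊗ e) ⊗ b) ⊗ (b ⊗ e) ⊗ b)), e, g(g(b ⊗ (b ⊗ (a ⊗ b)), (a ⊗ b) ⊗ b, a ⊗ a ⊗ a ⊗ a), b ⊗ (a ⊗ b) ⊗ b ⊗ (b ⊗ a), b ⊗ (b ⊗ b) ⊗ b ⊗ a ⊗ b ⊗ b)) ⊗ e) ⊗ g(g(a ⊗ (b ⊗ g(a, a, a)) ⊗ a, b, a), a, b), a, b) ⊗ a ⊗ a
  Inside:  g((g(g(g(e, g(b, a, b), (b ⊗ e) ⊗ (b ⊗ (b ⊗ a))), g((b ⊗ b) ⊗ b, g(a, b, b), a ⊗ (b ⊗ a) ⊗ b), g(g(b, b, b), g(b, b, b), ((a ⊗ e) ⊗ b) ⊗ (b ⊗ e) ⊗ b)), e, g(g(b ⊗ (b ⊗ (a ⊗ b)), (a ⊗ b) ⊗ b, a ⊗ a ⊗ a ⊗ a), b ⊗ (a ⊗ b) ⊗ b ⊗ (b ⊗ a), b ⊗ (b ⊗ b) ⊗ b ⊗ a ⊗ b ⊗ b)) ⊗ e) ⊗ g(g(a ⊗ (b ⊗ g(a, a, a)) ⊗ a, b, a), a, b), a, b)  →  g(g(g(a ⊗ a ⊗ b ⊗ g(a, a, a), b, a), a, b) ⊗ g(g(g(e, g(b, a, b), a ⊗ b ⊗ b ⊗ b), g(b ⊗ b ⊗ b, g(a, b, b), a ⊗ a ⊗ b ⊗ b), g(g(b, b, b), g(b, b, b), a ⊗ b ⊗ b ⊗ b)), e, g(g(a ⊗ b ⊗ b ⊗ b, a ⊗ b ⊗ b, a ⊗ a ⊗ a ⊗ a), a ⊗ a ⊗ b ⊗ b ⊗ b ⊗ b, a ⊗ b ⊗ b ⊗ b ⊗ b ⊗ b ⊗ b)), a, b)
  Sort:  a ⊗ a ⊗ a ⊗ g(g(g(a ⊗ a ⊗ b ⊗ g(a, a, a), b, a), a, b) ⊗ g(g(g(e, g(b, a, b), a ⊗ b ⊗ b ⊗ b), g(b ⊗ b ⊗ b, g(a, b, b), a ⊗ a ⊗ b ⊗ b), g(g(b, b, b), g(b, b, b), a ⊗ b ⊗ b ⊗ b)), e, g(g(a ⊗ b ⊗ b ⊗ b, a ⊗ b ⊗ b, a ⊗ a ⊗ a ⊗ a), a ⊗ a ⊗ b ⊗ b ⊗ b ⊗ b, a ⊗ b ⊗ b ⊗ b ⊗ b ⊗ b ⊗ b)), a, b)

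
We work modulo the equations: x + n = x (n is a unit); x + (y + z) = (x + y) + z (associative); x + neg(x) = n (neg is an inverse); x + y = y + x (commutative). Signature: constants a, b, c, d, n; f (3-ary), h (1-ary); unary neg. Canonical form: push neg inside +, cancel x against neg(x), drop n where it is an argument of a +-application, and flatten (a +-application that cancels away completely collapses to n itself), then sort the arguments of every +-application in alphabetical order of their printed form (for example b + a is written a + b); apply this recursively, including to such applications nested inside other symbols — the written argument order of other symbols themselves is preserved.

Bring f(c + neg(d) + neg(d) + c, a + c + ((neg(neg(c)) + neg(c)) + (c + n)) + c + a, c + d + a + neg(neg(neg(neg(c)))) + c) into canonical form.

Answer: f(c + c + neg(d) + neg(d), a + a + c + c + c, a + c + c + c + d)

Derivation:
Work inside:  a + c + ((neg(neg(c)) + neg(c)) + (c + n)) + c + a
Push neg inside:  distribute neg over + and collapse double neg
Collect:  a + a + c + c + c
Reassemble:  f(c + c + neg(d) + neg(d), a + a + c + c + c, a + c + c + c + d)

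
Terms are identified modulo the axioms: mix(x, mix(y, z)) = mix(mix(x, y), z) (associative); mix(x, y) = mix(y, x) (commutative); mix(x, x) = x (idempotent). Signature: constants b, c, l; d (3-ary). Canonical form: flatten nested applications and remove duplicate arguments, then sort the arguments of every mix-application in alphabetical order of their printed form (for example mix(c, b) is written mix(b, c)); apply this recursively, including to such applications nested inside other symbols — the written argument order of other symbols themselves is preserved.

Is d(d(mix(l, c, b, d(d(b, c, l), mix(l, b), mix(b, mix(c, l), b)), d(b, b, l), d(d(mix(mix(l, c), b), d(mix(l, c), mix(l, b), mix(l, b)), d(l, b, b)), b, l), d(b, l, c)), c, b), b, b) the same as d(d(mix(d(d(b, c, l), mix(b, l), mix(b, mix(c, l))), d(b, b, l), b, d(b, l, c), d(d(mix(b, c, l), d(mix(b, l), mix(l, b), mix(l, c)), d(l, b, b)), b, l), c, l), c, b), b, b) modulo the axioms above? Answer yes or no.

Answer: no — d(d(mix(b, c, d(b, b, l), d(b, l, c), d(d(b, c, l), mix(b, l), mix(b, c, l)), d(d(mix(b, c, l), d(mix(c, l), mix(b, l), mix(b, l)), d(l, b, b)), b, l), l), c, b), b, b) vs d(d(mix(b, c, d(b, b, l), d(b, l, c), d(d(b, c, l), mix(b, l), mix(b, c, l)), d(d(mix(b, c, l), d(mix(b, l), mix(b, l), mix(c, l)), d(l, b, b)), b, l), l), c, b), b, b)

Derivation:
Left:  d(d(mix(l, c, b, d(d(b, c, l), mix(l, b), mix(b, mix(c, l), b)), d(b, b, l), d(d(mix(mix(l, c), b), d(mix(l, c), mix(l, b), mix(l, b)), d(l, b, b)), b, l), d(b, l, c)), c, b), b, b)
  Focus inside:  mix(l, c, b, d(d(b, c, l), mix(l, b), mix(b, mix(c, l), b)), d(b, b, l), d(d(mix(mix(l, c), b), d(mix(l, c), mix(l, b), mix(l, b)), d(l, b, b)), b, l), d(b, l, c))
  Inside:  d(d(b, c, l), mix(l, b), mix(b, mix(c, l), b))  →  d(d(b, c, l), mix(b, l), mix(b, c, l))
  Canonicalize subterm:  d(d(mix(mix(l, c), b), d(mix(l, c), mix(l, b), mix(l, b)), d(l, b, b)), b, l)  →  d(d(mix(b, c, l), d(mix(c, l), mix(b, l), mix(b, l)), d(l, b, b)), b, l)
  Sort:  mix(b, c, d(b, b, l), d(b, l, c), d(d(b, c, l), mix(b, l), mix(b, c, l)), d(d(mix(b, c, l), d(mix(c, l), mix(b, l), mix(b, l)), d(l, b, b)), b, l), l)
  Rebuild:  d(d(mix(b, c, d(b, b, l), d(b, l, c), d(d(b, c, l), mix(b, l), mix(b, c, l)), d(d(mix(b, c, l), d(mix(c, l), mix(b, l), mix(b, l)), d(l, b, b)), b, l), l), c, b), b, b)
Right:  d(d(mix(d(d(b, c, l), mix(b, l), mix(b, mix(c, l))), d(b, b, l), b, d(b, l, c), d(d(mix(b, c, l), d(mix(b, l), mix(l, b), mix(l, c)), d(l, b, b)), b, l), c, l), c, b), b, b)
  Work inside:  mix(d(d(b, c, l), mix(b, l), mix(b, mix(c, l))), d(b, b, l), b, d(b, l, c), d(d(mix(b, c, l), d(mix(b, l), mix(l, b), mix(l, c)), d(l, b, b)), b, l), c, l)
  Inside:  d(d(b, c, l), mix(b, l), mix(b, mix(c, l)))  →  d(d(b, c, l), mix(b, l), mix(b, c, l))
  Inside:  d(d(mix(b, c, l), d(mix(b, l), mix(l, b), mix(l, c)), d(l, b, b)), b, l)  →  d(d(mix(b, c, l), d(mix(b, l), mix(b, l), mix(c, l)), d(l, b, b)), b, l)
  Sort arguments:  mix(b, c, d(b, b, l), d(b, l, c), d(d(b, c, l), mix(b, l), mix(b, c, l)), d(d(mix(b, c, l), d(mix(b, l), mix(b, l), mix(c, l)), d(l, b, b)), b, l), l)
  Reassemble:  d(d(mix(b, c, d(b, b, l), d(b, l, c), d(d(b, c, l), mix(b, l), mix(b, c, l)), d(d(mix(b, c, l), d(mix(b, l), mix(b, l), mix(c, l)), d(l, b, b)), b, l), l), c, b), b, b)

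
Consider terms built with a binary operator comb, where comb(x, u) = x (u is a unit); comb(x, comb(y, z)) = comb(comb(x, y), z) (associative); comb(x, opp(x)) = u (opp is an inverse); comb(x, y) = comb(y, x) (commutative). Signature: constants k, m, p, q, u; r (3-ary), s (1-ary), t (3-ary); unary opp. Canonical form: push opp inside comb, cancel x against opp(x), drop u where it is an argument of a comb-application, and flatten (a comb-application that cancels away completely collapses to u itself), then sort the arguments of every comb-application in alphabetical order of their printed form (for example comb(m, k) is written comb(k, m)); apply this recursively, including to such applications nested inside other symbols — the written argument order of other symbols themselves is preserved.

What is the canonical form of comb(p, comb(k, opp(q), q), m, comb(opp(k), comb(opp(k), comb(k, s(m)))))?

Cancel:  k cancels; q cancels
Collect terms:  comb(p, m, s(m))
Sort arguments:  comb(m, p, s(m))

Answer: comb(m, p, s(m))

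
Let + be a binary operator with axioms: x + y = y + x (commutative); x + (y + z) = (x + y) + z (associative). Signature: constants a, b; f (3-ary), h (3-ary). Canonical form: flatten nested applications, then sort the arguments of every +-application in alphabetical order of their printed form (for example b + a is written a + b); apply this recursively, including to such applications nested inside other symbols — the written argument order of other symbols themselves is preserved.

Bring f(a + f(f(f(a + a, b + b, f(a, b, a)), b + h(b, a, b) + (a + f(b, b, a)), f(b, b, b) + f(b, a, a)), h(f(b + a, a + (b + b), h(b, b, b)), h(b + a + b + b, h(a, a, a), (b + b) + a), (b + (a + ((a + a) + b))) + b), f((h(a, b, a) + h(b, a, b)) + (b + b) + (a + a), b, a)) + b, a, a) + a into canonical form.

Answer: a + f(a + b + f(f(f(a + a, b + b, f(a, b, a)), a + b + f(b, b, a) + h(b, a, b), f(b, a, a) + f(b, b, b)), h(f(a + b, a + b + b, h(b, b, b)), h(a + b + b + b, h(a, a, a), a + b + b), a + a + a + b + b + b), f(a + a + b + b + h(a, b, a) + h(b, a, b), b, a)), a, a)

Derivation:
Simplify inside:  f(a + f(f(f(a + a, b + b, f(a, b, a)), b + h(b, a, b) + (a + f(b, b, a)), f(b, b, b) + f(b, a, a)), h(f(b + a, a + (b + b), h(b, b, b)), h(b + a + b + b, h(a, a, a), (b + b) + a), (b + (a + ((a + a) + b))) + b), f((h(a, b, a) + h(b, a, b)) + (b + b) + (a + a), b, a)) + b, a, a)  →  f(a + b + f(f(f(a + a, b + b, f(a, b, a)), a + b + f(b, b, a) + h(b, a, b), f(b, a, a) + f(b, b, b)), h(f(a + b, a + b + b, h(b, b, b)), h(a + b + b + b, h(a, a, a), a + b + b), a + a + a + b + b + b), f(a + a + b + b + h(a, b, a) + h(b, a, b), b, a)), a, a)
Sort:  a + f(a + b + f(f(f(a + a, b + b, f(a, b, a)), a + b + f(b, b, a) + h(b, a, b), f(b, a, a) + f(b, b, b)), h(f(a + b, a + b + b, h(b, b, b)), h(a + b + b + b, h(a, a, a), a + b + b), a + a + a + b + b + b), f(a + a + b + b + h(a, b, a) + h(b, a, b), b, a)), a, a)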